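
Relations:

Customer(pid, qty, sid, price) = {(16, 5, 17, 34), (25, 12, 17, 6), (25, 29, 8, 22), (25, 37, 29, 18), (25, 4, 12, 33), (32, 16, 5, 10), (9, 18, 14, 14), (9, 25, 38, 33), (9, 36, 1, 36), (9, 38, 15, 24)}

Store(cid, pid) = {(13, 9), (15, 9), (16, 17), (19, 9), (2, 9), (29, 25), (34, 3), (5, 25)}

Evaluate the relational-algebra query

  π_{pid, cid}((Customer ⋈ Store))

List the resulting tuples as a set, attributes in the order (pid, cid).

{(25, 29), (25, 5), (9, 13), (9, 15), (9, 19), (9, 2)}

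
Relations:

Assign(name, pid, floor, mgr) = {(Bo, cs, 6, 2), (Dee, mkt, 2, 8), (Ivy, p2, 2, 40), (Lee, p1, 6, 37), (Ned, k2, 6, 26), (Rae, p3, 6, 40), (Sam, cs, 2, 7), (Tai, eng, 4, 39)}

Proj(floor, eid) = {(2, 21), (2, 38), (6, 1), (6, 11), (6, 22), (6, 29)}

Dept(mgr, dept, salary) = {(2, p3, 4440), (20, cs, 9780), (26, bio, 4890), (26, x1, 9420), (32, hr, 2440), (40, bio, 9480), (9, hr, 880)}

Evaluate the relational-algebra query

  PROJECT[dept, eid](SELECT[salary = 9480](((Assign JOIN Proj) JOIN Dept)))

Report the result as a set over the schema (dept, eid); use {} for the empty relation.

Joining Assign and Proj on floor yields {(Bo, cs, 6, 2, 1), (Bo, cs, 6, 2, 11), (Bo, cs, 6, 2, 22), (Bo, cs, 6, 2, 29), (Dee, mkt, 2, 8, 21), (Dee, mkt, 2, 8, 38), (Ivy, p2, 2, 40, 21), (Ivy, p2, 2, 40, 38), (Lee, p1, 6, 37, 1), (Lee, p1, 6, 37, 11), (Lee, p1, 6, 37, 22), (Lee, p1, 6, 37, 29), (Ned, k2, 6, 26, 1), (Ned, k2, 6, 26, 11), (Ned, k2, 6, 26, 22), (Ned, k2, 6, 26, 29), (Rae, p3, 6, 40, 1), (Rae, p3, 6, 40, 11), (Rae, p3, 6, 40, 22), (Rae, p3, 6, 40, 29), (Sam, cs, 2, 7, 21), (Sam, cs, 2, 7, 38)}.
Joining (Assign JOIN Proj) and Dept on mgr yields {(Bo, cs, 6, 2, 1, p3, 4440), (Bo, cs, 6, 2, 11, p3, 4440), (Bo, cs, 6, 2, 22, p3, 4440), (Bo, cs, 6, 2, 29, p3, 4440), (Ivy, p2, 2, 40, 21, bio, 9480), (Ivy, p2, 2, 40, 38, bio, 9480), (Ned, k2, 6, 26, 1, bio, 4890), (Ned, k2, 6, 26, 1, x1, 9420), (Ned, k2, 6, 26, 11, bio, 4890), (Ned, k2, 6, 26, 11, x1, 9420), (Ned, k2, 6, 26, 22, bio, 4890), (Ned, k2, 6, 26, 22, x1, 9420), (Ned, k2, 6, 26, 29, bio, 4890), (Ned, k2, 6, 26, 29, x1, 9420), (Rae, p3, 6, 40, 1, bio, 9480), (Rae, p3, 6, 40, 11, bio, 9480), (Rae, p3, 6, 40, 22, bio, 9480), (Rae, p3, 6, 40, 29, bio, 9480)}.
σ[salary = 9480]: keep tuples satisfying salary = 9480 → {(Ivy, p2, 2, 40, 21, bio, 9480), (Ivy, p2, 2, 40, 38, bio, 9480), (Rae, p3, 6, 40, 1, bio, 9480), (Rae, p3, 6, 40, 11, bio, 9480), (Rae, p3, 6, 40, 22, bio, 9480), (Rae, p3, 6, 40, 29, bio, 9480)}
Projecting to dept, eid: {(bio, 1), (bio, 11), (bio, 21), (bio, 22), (bio, 29), (bio, 38)}

{(bio, 1), (bio, 11), (bio, 21), (bio, 22), (bio, 29), (bio, 38)}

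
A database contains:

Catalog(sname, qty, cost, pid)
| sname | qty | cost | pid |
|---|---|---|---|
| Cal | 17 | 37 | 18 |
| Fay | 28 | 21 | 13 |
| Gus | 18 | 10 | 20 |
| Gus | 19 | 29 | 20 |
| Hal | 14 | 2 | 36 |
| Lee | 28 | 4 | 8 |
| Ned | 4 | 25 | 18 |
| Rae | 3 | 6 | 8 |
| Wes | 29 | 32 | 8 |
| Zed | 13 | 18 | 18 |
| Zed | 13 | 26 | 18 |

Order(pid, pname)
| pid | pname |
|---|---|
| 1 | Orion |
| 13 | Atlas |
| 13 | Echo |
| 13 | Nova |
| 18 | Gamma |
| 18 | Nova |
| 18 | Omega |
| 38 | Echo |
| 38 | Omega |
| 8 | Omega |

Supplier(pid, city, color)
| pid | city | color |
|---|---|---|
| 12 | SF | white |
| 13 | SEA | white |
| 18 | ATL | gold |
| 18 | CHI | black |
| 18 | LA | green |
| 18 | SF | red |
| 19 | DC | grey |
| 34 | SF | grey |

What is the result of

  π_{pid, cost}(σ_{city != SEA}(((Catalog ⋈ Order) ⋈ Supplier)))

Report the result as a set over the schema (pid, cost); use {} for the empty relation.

{(18, 18), (18, 25), (18, 26), (18, 37)}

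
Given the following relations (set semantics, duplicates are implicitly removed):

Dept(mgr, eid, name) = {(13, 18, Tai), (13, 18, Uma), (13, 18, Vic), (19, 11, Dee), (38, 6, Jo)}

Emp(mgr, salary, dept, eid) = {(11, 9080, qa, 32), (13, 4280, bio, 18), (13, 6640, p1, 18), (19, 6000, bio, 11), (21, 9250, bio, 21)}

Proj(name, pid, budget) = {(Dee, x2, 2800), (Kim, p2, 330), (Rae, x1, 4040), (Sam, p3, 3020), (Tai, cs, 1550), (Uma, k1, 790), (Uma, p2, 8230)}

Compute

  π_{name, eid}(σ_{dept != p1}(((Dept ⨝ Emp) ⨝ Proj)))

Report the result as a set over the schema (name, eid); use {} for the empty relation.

{(Dee, 11), (Tai, 18), (Uma, 18)}

Dept ⋈ Emp (natural join on mgr, eid): {(13, 18, Tai, 4280, bio), (13, 18, Tai, 6640, p1), (13, 18, Uma, 4280, bio), (13, 18, Uma, 6640, p1), (13, 18, Vic, 4280, bio), (13, 18, Vic, 6640, p1), (19, 11, Dee, 6000, bio)}
(Dept ⨝ Emp) ⋈ Proj (natural join on name): {(13, 18, Tai, 4280, bio, cs, 1550), (13, 18, Tai, 6640, p1, cs, 1550), (13, 18, Uma, 4280, bio, k1, 790), (13, 18, Uma, 4280, bio, p2, 8230), (13, 18, Uma, 6640, p1, k1, 790), (13, 18, Uma, 6640, p1, p2, 8230), (19, 11, Dee, 6000, bio, x2, 2800)}
Filtering on dept != p1 leaves {(13, 18, Tai, 4280, bio, cs, 1550), (13, 18, Uma, 4280, bio, k1, 790), (13, 18, Uma, 4280, bio, p2, 8230), (19, 11, Dee, 6000, bio, x2, 2800)}.
π_{name, eid} gives {(Dee, 11), (Tai, 18), (Uma, 18)} (1 duplicate(s) eliminated).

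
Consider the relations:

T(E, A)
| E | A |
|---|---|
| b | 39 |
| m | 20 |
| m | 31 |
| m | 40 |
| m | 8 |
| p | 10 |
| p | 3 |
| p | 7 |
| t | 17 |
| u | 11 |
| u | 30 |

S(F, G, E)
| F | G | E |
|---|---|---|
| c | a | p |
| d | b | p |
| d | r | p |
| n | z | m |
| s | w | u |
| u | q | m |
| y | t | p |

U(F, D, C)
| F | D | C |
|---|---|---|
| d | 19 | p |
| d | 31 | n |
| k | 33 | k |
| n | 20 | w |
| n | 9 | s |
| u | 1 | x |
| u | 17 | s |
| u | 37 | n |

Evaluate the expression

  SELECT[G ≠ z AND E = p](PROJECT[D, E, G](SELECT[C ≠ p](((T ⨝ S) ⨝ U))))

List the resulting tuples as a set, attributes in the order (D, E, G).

{(31, p, b), (31, p, r)}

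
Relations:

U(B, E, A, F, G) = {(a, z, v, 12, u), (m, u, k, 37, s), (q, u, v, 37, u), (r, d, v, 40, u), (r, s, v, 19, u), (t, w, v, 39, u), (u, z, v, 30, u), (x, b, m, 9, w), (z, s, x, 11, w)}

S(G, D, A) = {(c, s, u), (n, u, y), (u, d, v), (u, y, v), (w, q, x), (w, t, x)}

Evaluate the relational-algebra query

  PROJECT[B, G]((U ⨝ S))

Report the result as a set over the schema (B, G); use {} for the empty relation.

{(a, u), (q, u), (r, u), (t, u), (u, u), (z, w)}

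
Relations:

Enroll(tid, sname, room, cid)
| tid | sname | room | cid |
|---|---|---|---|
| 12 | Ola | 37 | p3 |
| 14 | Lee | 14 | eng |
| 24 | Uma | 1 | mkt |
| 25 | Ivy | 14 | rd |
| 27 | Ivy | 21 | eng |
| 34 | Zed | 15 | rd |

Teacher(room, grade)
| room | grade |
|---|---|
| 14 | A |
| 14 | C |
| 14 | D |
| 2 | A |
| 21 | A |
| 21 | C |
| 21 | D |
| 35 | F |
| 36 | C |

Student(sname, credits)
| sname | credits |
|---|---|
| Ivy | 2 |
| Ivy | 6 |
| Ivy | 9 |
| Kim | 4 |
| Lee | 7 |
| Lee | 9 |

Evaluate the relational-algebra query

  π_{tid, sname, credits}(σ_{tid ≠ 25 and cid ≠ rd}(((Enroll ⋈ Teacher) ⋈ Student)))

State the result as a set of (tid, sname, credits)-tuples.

Enroll ⋈ Teacher (natural join on room): {(14, Lee, 14, eng, A), (14, Lee, 14, eng, C), (14, Lee, 14, eng, D), (25, Ivy, 14, rd, A), (25, Ivy, 14, rd, C), (25, Ivy, 14, rd, D), (27, Ivy, 21, eng, A), (27, Ivy, 21, eng, C), (27, Ivy, 21, eng, D)}
(Enroll ⋈ Teacher) ⋈ Student (natural join on sname): {(14, Lee, 14, eng, A, 7), (14, Lee, 14, eng, A, 9), (14, Lee, 14, eng, C, 7), (14, Lee, 14, eng, C, 9), (14, Lee, 14, eng, D, 7), (14, Lee, 14, eng, D, 9), (25, Ivy, 14, rd, A, 2), (25, Ivy, 14, rd, A, 6), (25, Ivy, 14, rd, A, 9), (25, Ivy, 14, rd, C, 2), (25, Ivy, 14, rd, C, 6), (25, Ivy, 14, rd, C, 9), (25, Ivy, 14, rd, D, 2), (25, Ivy, 14, rd, D, 6), (25, Ivy, 14, rd, D, 9), (27, Ivy, 21, eng, A, 2), (27, Ivy, 21, eng, A, 6), (27, Ivy, 21, eng, A, 9), (27, Ivy, 21, eng, C, 2), (27, Ivy, 21, eng, C, 6), (27, Ivy, 21, eng, C, 9), (27, Ivy, 21, eng, D, 2), (27, Ivy, 21, eng, D, 6), (27, Ivy, 21, eng, D, 9)}
Selection tid ≠ 25 and cid ≠ rd: {(14, Lee, 14, eng, A, 7), (14, Lee, 14, eng, A, 9), (14, Lee, 14, eng, C, 7), (14, Lee, 14, eng, C, 9), (14, Lee, 14, eng, D, 7), (14, Lee, 14, eng, D, 9), (27, Ivy, 21, eng, A, 2), (27, Ivy, 21, eng, A, 6), (27, Ivy, 21, eng, A, 9), (27, Ivy, 21, eng, C, 2), (27, Ivy, 21, eng, C, 6), (27, Ivy, 21, eng, C, 9), (27, Ivy, 21, eng, D, 2), (27, Ivy, 21, eng, D, 6), (27, Ivy, 21, eng, D, 9)}
π_{tid, sname, credits} gives {(14, Lee, 7), (14, Lee, 9), (27, Ivy, 2), (27, Ivy, 6), (27, Ivy, 9)} (10 duplicate(s) eliminated).

{(14, Lee, 7), (14, Lee, 9), (27, Ivy, 2), (27, Ivy, 6), (27, Ivy, 9)}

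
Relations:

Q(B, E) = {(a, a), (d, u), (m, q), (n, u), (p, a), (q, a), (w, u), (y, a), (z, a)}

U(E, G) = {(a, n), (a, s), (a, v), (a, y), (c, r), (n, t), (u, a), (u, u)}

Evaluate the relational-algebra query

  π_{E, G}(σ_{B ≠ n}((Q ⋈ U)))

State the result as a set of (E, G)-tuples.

{(a, n), (a, s), (a, v), (a, y), (u, a), (u, u)}

Natural join on E: {(a, a, n), (a, a, s), (a, a, v), (a, a, y), (d, u, a), (d, u, u), (n, u, a), (n, u, u), (p, a, n), (p, a, s), (p, a, v), (p, a, y), (q, a, n), (q, a, s), (q, a, v), (q, a, y), (w, u, a), (w, u, u), (y, a, n), (y, a, s), (y, a, v), (y, a, y), (z, a, n), (z, a, s), (z, a, v), (z, a, y)}
σ[B ≠ n]: keep tuples satisfying B ≠ n → {(a, a, n), (a, a, s), (a, a, v), (a, a, y), (d, u, a), (d, u, u), (p, a, n), (p, a, s), (p, a, v), (p, a, y), (q, a, n), (q, a, s), (q, a, v), (q, a, y), (w, u, a), (w, u, u), (y, a, n), (y, a, s), (y, a, v), (y, a, y), (z, a, n), (z, a, s), (z, a, v), (z, a, y)}
Projecting to E, G (18 duplicate(s) eliminated): {(a, n), (a, s), (a, v), (a, y), (u, a), (u, u)}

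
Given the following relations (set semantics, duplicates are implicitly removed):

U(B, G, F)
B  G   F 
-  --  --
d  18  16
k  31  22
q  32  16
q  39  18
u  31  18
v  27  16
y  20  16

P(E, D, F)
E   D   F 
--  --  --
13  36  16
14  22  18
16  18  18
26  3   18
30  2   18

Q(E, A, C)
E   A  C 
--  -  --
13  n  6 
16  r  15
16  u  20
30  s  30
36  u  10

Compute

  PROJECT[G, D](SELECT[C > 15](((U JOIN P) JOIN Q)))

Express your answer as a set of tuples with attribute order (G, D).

Joining U and P on F yields {(d, 18, 16, 13, 36), (q, 32, 16, 13, 36), (q, 39, 18, 14, 22), (q, 39, 18, 16, 18), (q, 39, 18, 26, 3), (q, 39, 18, 30, 2), (u, 31, 18, 14, 22), (u, 31, 18, 16, 18), (u, 31, 18, 26, 3), (u, 31, 18, 30, 2), (v, 27, 16, 13, 36), (y, 20, 16, 13, 36)}.
Joining (U JOIN P) and Q on E yields {(d, 18, 16, 13, 36, n, 6), (q, 32, 16, 13, 36, n, 6), (q, 39, 18, 16, 18, r, 15), (q, 39, 18, 16, 18, u, 20), (q, 39, 18, 30, 2, s, 30), (u, 31, 18, 16, 18, r, 15), (u, 31, 18, 16, 18, u, 20), (u, 31, 18, 30, 2, s, 30), (v, 27, 16, 13, 36, n, 6), (y, 20, 16, 13, 36, n, 6)}.
Apply σ_{C > 15}; surviving tuples: {(q, 39, 18, 16, 18, u, 20), (q, 39, 18, 30, 2, s, 30), (u, 31, 18, 16, 18, u, 20), (u, 31, 18, 30, 2, s, 30)}
π_{G, D} gives {(31, 18), (31, 2), (39, 18), (39, 2)}.

{(31, 18), (31, 2), (39, 18), (39, 2)}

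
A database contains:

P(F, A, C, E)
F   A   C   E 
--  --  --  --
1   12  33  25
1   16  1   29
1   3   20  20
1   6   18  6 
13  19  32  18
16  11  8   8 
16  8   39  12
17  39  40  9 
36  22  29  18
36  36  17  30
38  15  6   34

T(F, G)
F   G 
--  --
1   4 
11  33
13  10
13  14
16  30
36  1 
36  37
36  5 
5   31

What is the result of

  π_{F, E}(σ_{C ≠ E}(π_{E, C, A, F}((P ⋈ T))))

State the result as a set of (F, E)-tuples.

P ⋈ T (natural join on F): {(1, 12, 33, 25, 4), (1, 16, 1, 29, 4), (1, 3, 20, 20, 4), (1, 6, 18, 6, 4), (13, 19, 32, 18, 10), (13, 19, 32, 18, 14), (16, 11, 8, 8, 30), (16, 8, 39, 12, 30), (36, 22, 29, 18, 1), (36, 22, 29, 18, 37), (36, 22, 29, 18, 5), (36, 36, 17, 30, 1), (36, 36, 17, 30, 37), (36, 36, 17, 30, 5)}
Projecting to E, C, A, F (5 duplicate(s) eliminated): {(12, 39, 8, 16), (18, 29, 22, 36), (18, 32, 19, 13), (20, 20, 3, 1), (25, 33, 12, 1), (29, 1, 16, 1), (30, 17, 36, 36), (6, 18, 6, 1), (8, 8, 11, 16)}
σ[C ≠ E]: keep tuples satisfying C ≠ E → {(12, 39, 8, 16), (18, 29, 22, 36), (18, 32, 19, 13), (25, 33, 12, 1), (29, 1, 16, 1), (30, 17, 36, 36), (6, 18, 6, 1)}
Projecting to F, E: {(1, 25), (1, 29), (1, 6), (13, 18), (16, 12), (36, 18), (36, 30)}

{(1, 25), (1, 29), (1, 6), (13, 18), (16, 12), (36, 18), (36, 30)}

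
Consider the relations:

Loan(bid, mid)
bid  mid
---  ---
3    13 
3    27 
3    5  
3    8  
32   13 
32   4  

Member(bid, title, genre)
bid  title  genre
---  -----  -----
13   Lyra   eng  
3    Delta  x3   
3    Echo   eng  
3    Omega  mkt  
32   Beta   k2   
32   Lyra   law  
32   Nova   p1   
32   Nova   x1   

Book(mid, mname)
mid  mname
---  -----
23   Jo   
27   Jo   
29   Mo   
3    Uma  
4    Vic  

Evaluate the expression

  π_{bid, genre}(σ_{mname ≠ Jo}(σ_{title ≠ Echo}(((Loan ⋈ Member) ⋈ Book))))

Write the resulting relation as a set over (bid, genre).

{(32, k2), (32, law), (32, p1), (32, x1)}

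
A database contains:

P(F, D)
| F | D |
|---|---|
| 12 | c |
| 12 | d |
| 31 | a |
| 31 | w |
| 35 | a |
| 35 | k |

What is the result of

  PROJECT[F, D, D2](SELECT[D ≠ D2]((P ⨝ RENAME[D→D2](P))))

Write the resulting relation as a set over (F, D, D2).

{(12, c, d), (12, d, c), (31, a, w), (31, w, a), (35, a, k), (35, k, a)}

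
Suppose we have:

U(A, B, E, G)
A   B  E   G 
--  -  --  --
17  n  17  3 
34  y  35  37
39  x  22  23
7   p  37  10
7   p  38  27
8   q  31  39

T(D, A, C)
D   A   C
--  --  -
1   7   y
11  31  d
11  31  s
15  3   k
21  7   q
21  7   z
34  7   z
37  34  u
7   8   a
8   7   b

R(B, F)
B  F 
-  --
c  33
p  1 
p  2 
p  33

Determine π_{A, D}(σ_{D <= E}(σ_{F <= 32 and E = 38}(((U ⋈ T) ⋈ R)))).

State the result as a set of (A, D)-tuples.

{(7, 1), (7, 21), (7, 34), (7, 8)}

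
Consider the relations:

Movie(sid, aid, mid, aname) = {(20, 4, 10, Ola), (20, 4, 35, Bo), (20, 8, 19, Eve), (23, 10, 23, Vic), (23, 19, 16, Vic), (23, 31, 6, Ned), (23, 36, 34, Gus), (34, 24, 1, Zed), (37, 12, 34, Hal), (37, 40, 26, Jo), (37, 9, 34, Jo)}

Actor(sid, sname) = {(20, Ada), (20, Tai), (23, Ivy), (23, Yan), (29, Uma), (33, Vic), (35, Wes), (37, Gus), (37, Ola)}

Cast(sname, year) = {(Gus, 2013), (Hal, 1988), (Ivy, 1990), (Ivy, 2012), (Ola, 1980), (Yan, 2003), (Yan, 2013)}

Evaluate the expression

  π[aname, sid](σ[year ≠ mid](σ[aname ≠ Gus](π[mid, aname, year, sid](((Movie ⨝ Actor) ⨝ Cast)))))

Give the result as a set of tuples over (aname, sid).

Natural join on sid: {(20, 4, 10, Ola, Ada), (20, 4, 10, Ola, Tai), (20, 4, 35, Bo, Ada), (20, 4, 35, Bo, Tai), (20, 8, 19, Eve, Ada), (20, 8, 19, Eve, Tai), (23, 10, 23, Vic, Ivy), (23, 10, 23, Vic, Yan), (23, 19, 16, Vic, Ivy), (23, 19, 16, Vic, Yan), (23, 31, 6, Ned, Ivy), (23, 31, 6, Ned, Yan), (23, 36, 34, Gus, Ivy), (23, 36, 34, Gus, Yan), (37, 12, 34, Hal, Gus), (37, 12, 34, Hal, Ola), (37, 40, 26, Jo, Gus), (37, 40, 26, Jo, Ola), (37, 9, 34, Jo, Gus), (37, 9, 34, Jo, Ola)}
Natural join on sname: {(23, 10, 23, Vic, Ivy, 1990), (23, 10, 23, Vic, Ivy, 2012), (23, 10, 23, Vic, Yan, 2003), (23, 10, 23, Vic, Yan, 2013), (23, 19, 16, Vic, Ivy, 1990), (23, 19, 16, Vic, Ivy, 2012), (23, 19, 16, Vic, Yan, 2003), (23, 19, 16, Vic, Yan, 2013), (23, 31, 6, Ned, Ivy, 1990), (23, 31, 6, Ned, Ivy, 2012), (23, 31, 6, Ned, Yan, 2003), (23, 31, 6, Ned, Yan, 2013), (23, 36, 34, Gus, Ivy, 1990), (23, 36, 34, Gus, Ivy, 2012), (23, 36, 34, Gus, Yan, 2003), (23, 36, 34, Gus, Yan, 2013), (37, 12, 34, Hal, Gus, 2013), (37, 12, 34, Hal, Ola, 1980), (37, 40, 26, Jo, Gus, 2013), (37, 40, 26, Jo, Ola, 1980), (37, 9, 34, Jo, Gus, 2013), (37, 9, 34, Jo, Ola, 1980)}
Projecting to mid, aname, year, sid: {(16, Vic, 1990, 23), (16, Vic, 2003, 23), (16, Vic, 2012, 23), (16, Vic, 2013, 23), (23, Vic, 1990, 23), (23, Vic, 2003, 23), (23, Vic, 2012, 23), (23, Vic, 2013, 23), (26, Jo, 1980, 37), (26, Jo, 2013, 37), (34, Gus, 1990, 23), (34, Gus, 2003, 23), (34, Gus, 2012, 23), (34, Gus, 2013, 23), (34, Hal, 1980, 37), (34, Hal, 2013, 37), (34, Jo, 1980, 37), (34, Jo, 2013, 37), (6, Ned, 1990, 23), (6, Ned, 2003, 23), (6, Ned, 2012, 23), (6, Ned, 2013, 23)}
Apply σ_{aname ≠ Gus}; surviving tuples: {(16, Vic, 1990, 23), (16, Vic, 2003, 23), (16, Vic, 2012, 23), (16, Vic, 2013, 23), (23, Vic, 1990, 23), (23, Vic, 2003, 23), (23, Vic, 2012, 23), (23, Vic, 2013, 23), (26, Jo, 1980, 37), (26, Jo, 2013, 37), (34, Hal, 1980, 37), (34, Hal, 2013, 37), (34, Jo, 1980, 37), (34, Jo, 2013, 37), (6, Ned, 1990, 23), (6, Ned, 2003, 23), (6, Ned, 2012, 23), (6, Ned, 2013, 23)}
Apply σ_{year ≠ mid}; surviving tuples: {(16, Vic, 1990, 23), (16, Vic, 2003, 23), (16, Vic, 2012, 23), (16, Vic, 2013, 23), (23, Vic, 1990, 23), (23, Vic, 2003, 23), (23, Vic, 2012, 23), (23, Vic, 2013, 23), (26, Jo, 1980, 37), (26, Jo, 2013, 37), (34, Hal, 1980, 37), (34, Hal, 2013, 37), (34, Jo, 1980, 37), (34, Jo, 2013, 37), (6, Ned, 1990, 23), (6, Ned, 2003, 23), (6, Ned, 2012, 23), (6, Ned, 2013, 23)}
Projecting to aname, sid (14 duplicate(s) eliminated): {(Hal, 37), (Jo, 37), (Ned, 23), (Vic, 23)}

{(Hal, 37), (Jo, 37), (Ned, 23), (Vic, 23)}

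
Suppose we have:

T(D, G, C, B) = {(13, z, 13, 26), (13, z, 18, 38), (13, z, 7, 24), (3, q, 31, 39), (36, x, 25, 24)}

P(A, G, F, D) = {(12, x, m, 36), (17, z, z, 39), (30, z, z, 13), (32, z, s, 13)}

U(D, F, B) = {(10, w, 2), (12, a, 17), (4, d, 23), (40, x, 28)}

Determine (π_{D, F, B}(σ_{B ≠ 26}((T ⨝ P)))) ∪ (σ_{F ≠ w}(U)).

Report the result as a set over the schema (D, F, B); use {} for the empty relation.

{(12, a, 17), (13, s, 24), (13, s, 38), (13, z, 24), (13, z, 38), (36, m, 24), (4, d, 23), (40, x, 28)}

T ⋈ P (natural join on D, G): {(13, z, 13, 26, 30, z), (13, z, 13, 26, 32, s), (13, z, 18, 38, 30, z), (13, z, 18, 38, 32, s), (13, z, 7, 24, 30, z), (13, z, 7, 24, 32, s), (36, x, 25, 24, 12, m)}
Apply σ_{B ≠ 26}; surviving tuples: {(13, z, 18, 38, 30, z), (13, z, 18, 38, 32, s), (13, z, 7, 24, 30, z), (13, z, 7, 24, 32, s), (36, x, 25, 24, 12, m)}
Projecting to D, F, B: {(13, s, 24), (13, s, 38), (13, z, 24), (13, z, 38), (36, m, 24)}
Apply σ_{F ≠ w}; surviving tuples: {(12, a, 17), (4, d, 23), (40, x, 28)}
Union: {(13, s, 24), (13, s, 38), (13, z, 24), (13, z, 38), (36, m, 24)} with {(12, a, 17), (4, d, 23), (40, x, 28)} → {(12, a, 17), (13, s, 24), (13, s, 38), (13, z, 24), (13, z, 38), (36, m, 24), (4, d, 23), (40, x, 28)}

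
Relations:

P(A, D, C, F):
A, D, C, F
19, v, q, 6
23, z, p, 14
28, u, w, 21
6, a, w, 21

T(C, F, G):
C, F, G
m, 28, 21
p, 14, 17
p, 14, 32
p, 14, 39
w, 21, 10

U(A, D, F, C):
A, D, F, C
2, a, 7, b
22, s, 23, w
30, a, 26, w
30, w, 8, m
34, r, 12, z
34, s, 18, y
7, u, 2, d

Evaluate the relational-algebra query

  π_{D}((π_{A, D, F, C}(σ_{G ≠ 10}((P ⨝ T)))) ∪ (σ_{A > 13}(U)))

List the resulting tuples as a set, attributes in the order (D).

P ⋈ T (natural join on C, F): {(23, z, p, 14, 17), (23, z, p, 14, 32), (23, z, p, 14, 39), (28, u, w, 21, 10), (6, a, w, 21, 10)}
Selection G ≠ 10: {(23, z, p, 14, 17), (23, z, p, 14, 32), (23, z, p, 14, 39)}
π[A, D, F, C]: project onto (A, D, F, C) (2 duplicate(s) eliminated) → {(23, z, 14, p)}
Selection A > 13: {(22, s, 23, w), (30, a, 26, w), (30, w, 8, m), (34, r, 12, z), (34, s, 18, y)}
Taking the union: {(22, s, 23, w), (23, z, 14, p), (30, a, 26, w), (30, w, 8, m), (34, r, 12, z), (34, s, 18, y)}
π[D]: project onto (D) (1 duplicate(s) eliminated) → {a, r, s, w, z}

{a, r, s, w, z}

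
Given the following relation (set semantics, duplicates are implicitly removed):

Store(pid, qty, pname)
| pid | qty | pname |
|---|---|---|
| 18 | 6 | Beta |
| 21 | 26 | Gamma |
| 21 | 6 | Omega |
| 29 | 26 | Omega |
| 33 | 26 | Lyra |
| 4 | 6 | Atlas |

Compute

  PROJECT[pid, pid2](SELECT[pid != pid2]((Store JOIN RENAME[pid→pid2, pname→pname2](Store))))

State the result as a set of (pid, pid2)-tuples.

{(18, 21), (18, 4), (21, 18), (21, 29), (21, 33), (21, 4), (29, 21), (29, 33), (33, 21), (33, 29), (4, 18), (4, 21)}

ρ[pid→pid2, pname→pname2]: schema becomes (pid2, qty, pname2); tuples unchanged.
Store ⋈ RENAME[pid→pid2, pname→pname2](Store) (natural join on qty): {(18, 6, Beta, 18, Beta), (18, 6, Beta, 21, Omega), (18, 6, Beta, 4, Atlas), (21, 26, Gamma, 21, Gamma), (21, 26, Gamma, 29, Omega), (21, 26, Gamma, 33, Lyra), (21, 6, Omega, 18, Beta), (21, 6, Omega, 21, Omega), (21, 6, Omega, 4, Atlas), (29, 26, Omega, 21, Gamma), (29, 26, Omega, 29, Omega), (29, 26, Omega, 33, Lyra), (33, 26, Lyra, 21, Gamma), (33, 26, Lyra, 29, Omega), (33, 26, Lyra, 33, Lyra), (4, 6, Atlas, 18, Beta), (4, 6, Atlas, 21, Omega), (4, 6, Atlas, 4, Atlas)}
Apply σ_{pid != pid2}; surviving tuples: {(18, 6, Beta, 21, Omega), (18, 6, Beta, 4, Atlas), (21, 26, Gamma, 29, Omega), (21, 26, Gamma, 33, Lyra), (21, 6, Omega, 18, Beta), (21, 6, Omega, 4, Atlas), (29, 26, Omega, 21, Gamma), (29, 26, Omega, 33, Lyra), (33, 26, Lyra, 21, Gamma), (33, 26, Lyra, 29, Omega), (4, 6, Atlas, 18, Beta), (4, 6, Atlas, 21, Omega)}
Keep only column(s) pid, pid2: {(18, 21), (18, 4), (21, 18), (21, 29), (21, 33), (21, 4), (29, 21), (29, 33), (33, 21), (33, 29), (4, 18), (4, 21)}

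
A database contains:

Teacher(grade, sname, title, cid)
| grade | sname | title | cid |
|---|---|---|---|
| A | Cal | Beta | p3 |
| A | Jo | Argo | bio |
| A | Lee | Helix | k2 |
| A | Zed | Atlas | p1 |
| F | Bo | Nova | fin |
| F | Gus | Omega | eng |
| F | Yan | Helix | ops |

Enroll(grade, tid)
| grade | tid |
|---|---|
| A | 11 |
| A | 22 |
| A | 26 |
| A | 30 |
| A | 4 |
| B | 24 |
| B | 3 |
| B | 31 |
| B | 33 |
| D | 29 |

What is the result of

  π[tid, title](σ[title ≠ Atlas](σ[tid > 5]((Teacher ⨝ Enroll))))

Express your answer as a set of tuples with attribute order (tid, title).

{(11, Argo), (11, Beta), (11, Helix), (22, Argo), (22, Beta), (22, Helix), (26, Argo), (26, Beta), (26, Helix), (30, Argo), (30, Beta), (30, Helix)}

Joining Teacher and Enroll on grade yields {(A, Cal, Beta, p3, 11), (A, Cal, Beta, p3, 22), (A, Cal, Beta, p3, 26), (A, Cal, Beta, p3, 30), (A, Cal, Beta, p3, 4), (A, Jo, Argo, bio, 11), (A, Jo, Argo, bio, 22), (A, Jo, Argo, bio, 26), (A, Jo, Argo, bio, 30), (A, Jo, Argo, bio, 4), (A, Lee, Helix, k2, 11), (A, Lee, Helix, k2, 22), (A, Lee, Helix, k2, 26), (A, Lee, Helix, k2, 30), (A, Lee, Helix, k2, 4), (A, Zed, Atlas, p1, 11), (A, Zed, Atlas, p1, 22), (A, Zed, Atlas, p1, 26), (A, Zed, Atlas, p1, 30), (A, Zed, Atlas, p1, 4)}.
Filtering on tid > 5 leaves {(A, Cal, Beta, p3, 11), (A, Cal, Beta, p3, 22), (A, Cal, Beta, p3, 26), (A, Cal, Beta, p3, 30), (A, Jo, Argo, bio, 11), (A, Jo, Argo, bio, 22), (A, Jo, Argo, bio, 26), (A, Jo, Argo, bio, 30), (A, Lee, Helix, k2, 11), (A, Lee, Helix, k2, 22), (A, Lee, Helix, k2, 26), (A, Lee, Helix, k2, 30), (A, Zed, Atlas, p1, 11), (A, Zed, Atlas, p1, 22), (A, Zed, Atlas, p1, 26), (A, Zed, Atlas, p1, 30)}.
Filtering on title ≠ Atlas leaves {(A, Cal, Beta, p3, 11), (A, Cal, Beta, p3, 22), (A, Cal, Beta, p3, 26), (A, Cal, Beta, p3, 30), (A, Jo, Argo, bio, 11), (A, Jo, Argo, bio, 22), (A, Jo, Argo, bio, 26), (A, Jo, Argo, bio, 30), (A, Lee, Helix, k2, 11), (A, Lee, Helix, k2, 22), (A, Lee, Helix, k2, 26), (A, Lee, Helix, k2, 30)}.
Projecting to tid, title: {(11, Argo), (11, Beta), (11, Helix), (22, Argo), (22, Beta), (22, Helix), (26, Argo), (26, Beta), (26, Helix), (30, Argo), (30, Beta), (30, Helix)}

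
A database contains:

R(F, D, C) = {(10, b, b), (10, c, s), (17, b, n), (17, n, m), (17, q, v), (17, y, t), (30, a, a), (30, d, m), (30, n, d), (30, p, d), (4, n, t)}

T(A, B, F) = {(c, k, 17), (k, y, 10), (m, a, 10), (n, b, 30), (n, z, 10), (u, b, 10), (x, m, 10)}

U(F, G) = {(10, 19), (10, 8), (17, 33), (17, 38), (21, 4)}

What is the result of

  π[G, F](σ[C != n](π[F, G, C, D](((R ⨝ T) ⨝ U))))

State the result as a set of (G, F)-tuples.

Natural join on F: {(10, b, b, k, y), (10, b, b, m, a), (10, b, b, n, z), (10, b, b, u, b), (10, b, b, x, m), (10, c, s, k, y), (10, c, s, m, a), (10, c, s, n, z), (10, c, s, u, b), (10, c, s, x, m), (17, b, n, c, k), (17, n, m, c, k), (17, q, v, c, k), (17, y, t, c, k), (30, a, a, n, b), (30, d, m, n, b), (30, n, d, n, b), (30, p, d, n, b)}
Natural join on F: {(10, b, b, k, y, 19), (10, b, b, k, y, 8), (10, b, b, m, a, 19), (10, b, b, m, a, 8), (10, b, b, n, z, 19), (10, b, b, n, z, 8), (10, b, b, u, b, 19), (10, b, b, u, b, 8), (10, b, b, x, m, 19), (10, b, b, x, m, 8), (10, c, s, k, y, 19), (10, c, s, k, y, 8), (10, c, s, m, a, 19), (10, c, s, m, a, 8), (10, c, s, n, z, 19), (10, c, s, n, z, 8), (10, c, s, u, b, 19), (10, c, s, u, b, 8), (10, c, s, x, m, 19), (10, c, s, x, m, 8), (17, b, n, c, k, 33), (17, b, n, c, k, 38), (17, n, m, c, k, 33), (17, n, m, c, k, 38), (17, q, v, c, k, 33), (17, q, v, c, k, 38), (17, y, t, c, k, 33), (17, y, t, c, k, 38)}
π_{F, G, C, D} gives {(10, 19, b, b), (10, 19, s, c), (10, 8, b, b), (10, 8, s, c), (17, 33, m, n), (17, 33, n, b), (17, 33, t, y), (17, 33, v, q), (17, 38, m, n), (17, 38, n, b), (17, 38, t, y), (17, 38, v, q)} (16 duplicate(s) eliminated).
σ[C != n]: keep tuples satisfying C != n → {(10, 19, b, b), (10, 19, s, c), (10, 8, b, b), (10, 8, s, c), (17, 33, m, n), (17, 33, t, y), (17, 33, v, q), (17, 38, m, n), (17, 38, t, y), (17, 38, v, q)}
π_{G, F} gives {(19, 10), (33, 17), (38, 17), (8, 10)} (6 duplicate(s) eliminated).

{(19, 10), (33, 17), (38, 17), (8, 10)}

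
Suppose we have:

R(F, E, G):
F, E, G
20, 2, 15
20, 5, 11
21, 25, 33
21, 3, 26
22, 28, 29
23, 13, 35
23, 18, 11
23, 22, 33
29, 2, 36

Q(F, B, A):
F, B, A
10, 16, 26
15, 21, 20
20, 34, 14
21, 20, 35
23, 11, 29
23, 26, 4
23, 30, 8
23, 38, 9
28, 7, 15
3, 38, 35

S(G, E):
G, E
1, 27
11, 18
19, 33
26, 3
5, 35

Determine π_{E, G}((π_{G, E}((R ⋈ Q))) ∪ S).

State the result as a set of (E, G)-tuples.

{(13, 35), (18, 11), (2, 15), (22, 33), (25, 33), (27, 1), (3, 26), (33, 19), (35, 5), (5, 11)}

R ⋈ Q (natural join on F): {(20, 2, 15, 34, 14), (20, 5, 11, 34, 14), (21, 25, 33, 20, 35), (21, 3, 26, 20, 35), (23, 13, 35, 11, 29), (23, 13, 35, 26, 4), (23, 13, 35, 30, 8), (23, 13, 35, 38, 9), (23, 18, 11, 11, 29), (23, 18, 11, 26, 4), (23, 18, 11, 30, 8), (23, 18, 11, 38, 9), (23, 22, 33, 11, 29), (23, 22, 33, 26, 4), (23, 22, 33, 30, 8), (23, 22, 33, 38, 9)}
π[G, E]: project onto (G, E) (9 duplicate(s) eliminated) → {(11, 18), (11, 5), (15, 2), (26, 3), (33, 22), (33, 25), (35, 13)}
Set union of the two operands is {(1, 27), (11, 18), (11, 5), (15, 2), (19, 33), (26, 3), (33, 22), (33, 25), (35, 13), (5, 35)}.
π[E, G]: project onto (E, G) → {(13, 35), (18, 11), (2, 15), (22, 33), (25, 33), (27, 1), (3, 26), (33, 19), (35, 5), (5, 11)}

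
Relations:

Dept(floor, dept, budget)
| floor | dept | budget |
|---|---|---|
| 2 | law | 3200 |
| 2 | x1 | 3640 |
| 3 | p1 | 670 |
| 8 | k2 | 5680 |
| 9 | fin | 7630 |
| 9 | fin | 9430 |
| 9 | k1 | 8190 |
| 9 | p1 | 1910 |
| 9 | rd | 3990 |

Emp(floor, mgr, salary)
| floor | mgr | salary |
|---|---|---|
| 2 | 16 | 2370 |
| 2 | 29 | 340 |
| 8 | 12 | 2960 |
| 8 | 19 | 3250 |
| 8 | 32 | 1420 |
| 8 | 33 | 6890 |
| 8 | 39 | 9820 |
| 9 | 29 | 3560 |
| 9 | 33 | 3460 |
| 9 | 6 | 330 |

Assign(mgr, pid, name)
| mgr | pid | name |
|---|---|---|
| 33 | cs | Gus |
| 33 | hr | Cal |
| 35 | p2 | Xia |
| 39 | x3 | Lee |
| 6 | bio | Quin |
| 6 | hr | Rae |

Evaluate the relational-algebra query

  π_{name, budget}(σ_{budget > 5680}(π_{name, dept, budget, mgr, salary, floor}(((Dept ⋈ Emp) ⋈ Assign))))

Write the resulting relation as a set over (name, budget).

{(Cal, 7630), (Cal, 8190), (Cal, 9430), (Gus, 7630), (Gus, 8190), (Gus, 9430), (Quin, 7630), (Quin, 8190), (Quin, 9430), (Rae, 7630), (Rae, 8190), (Rae, 9430)}

Natural join on floor: {(2, law, 3200, 16, 2370), (2, law, 3200, 29, 340), (2, x1, 3640, 16, 2370), (2, x1, 3640, 29, 340), (8, k2, 5680, 12, 2960), (8, k2, 5680, 19, 3250), (8, k2, 5680, 32, 1420), (8, k2, 5680, 33, 6890), (8, k2, 5680, 39, 9820), (9, fin, 7630, 29, 3560), (9, fin, 7630, 33, 3460), (9, fin, 7630, 6, 330), (9, fin, 9430, 29, 3560), (9, fin, 9430, 33, 3460), (9, fin, 9430, 6, 330), (9, k1, 8190, 29, 3560), (9, k1, 8190, 33, 3460), (9, k1, 8190, 6, 330), (9, p1, 1910, 29, 3560), (9, p1, 1910, 33, 3460), (9, p1, 1910, 6, 330), (9, rd, 3990, 29, 3560), (9, rd, 3990, 33, 3460), (9, rd, 3990, 6, 330)}
Natural join on mgr: {(8, k2, 5680, 33, 6890, cs, Gus), (8, k2, 5680, 33, 6890, hr, Cal), (8, k2, 5680, 39, 9820, x3, Lee), (9, fin, 7630, 33, 3460, cs, Gus), (9, fin, 7630, 33, 3460, hr, Cal), (9, fin, 7630, 6, 330, bio, Quin), (9, fin, 7630, 6, 330, hr, Rae), (9, fin, 9430, 33, 3460, cs, Gus), (9, fin, 9430, 33, 3460, hr, Cal), (9, fin, 9430, 6, 330, bio, Quin), (9, fin, 9430, 6, 330, hr, Rae), (9, k1, 8190, 33, 3460, cs, Gus), (9, k1, 8190, 33, 3460, hr, Cal), (9, k1, 8190, 6, 330, bio, Quin), (9, k1, 8190, 6, 330, hr, Rae), (9, p1, 1910, 33, 3460, cs, Gus), (9, p1, 1910, 33, 3460, hr, Cal), (9, p1, 1910, 6, 330, bio, Quin), (9, p1, 1910, 6, 330, hr, Rae), (9, rd, 3990, 33, 3460, cs, Gus), (9, rd, 3990, 33, 3460, hr, Cal), (9, rd, 3990, 6, 330, bio, Quin), (9, rd, 3990, 6, 330, hr, Rae)}
π_{name, dept, budget, mgr, salary, floor} gives {(Cal, fin, 7630, 33, 3460, 9), (Cal, fin, 9430, 33, 3460, 9), (Cal, k1, 8190, 33, 3460, 9), (Cal, k2, 5680, 33, 6890, 8), (Cal, p1, 1910, 33, 3460, 9), (Cal, rd, 3990, 33, 3460, 9), (Gus, fin, 7630, 33, 3460, 9), (Gus, fin, 9430, 33, 3460, 9), (Gus, k1, 8190, 33, 3460, 9), (Gus, k2, 5680, 33, 6890, 8), (Gus, p1, 1910, 33, 3460, 9), (Gus, rd, 3990, 33, 3460, 9), (Lee, k2, 5680, 39, 9820, 8), (Quin, fin, 7630, 6, 330, 9), (Quin, fin, 9430, 6, 330, 9), (Quin, k1, 8190, 6, 330, 9), (Quin, p1, 1910, 6, 330, 9), (Quin, rd, 3990, 6, 330, 9), (Rae, fin, 7630, 6, 330, 9), (Rae, fin, 9430, 6, 330, 9), (Rae, k1, 8190, 6, 330, 9), (Rae, p1, 1910, 6, 330, 9), (Rae, rd, 3990, 6, 330, 9)}.
Selection budget > 5680: {(Cal, fin, 7630, 33, 3460, 9), (Cal, fin, 9430, 33, 3460, 9), (Cal, k1, 8190, 33, 3460, 9), (Gus, fin, 7630, 33, 3460, 9), (Gus, fin, 9430, 33, 3460, 9), (Gus, k1, 8190, 33, 3460, 9), (Quin, fin, 7630, 6, 330, 9), (Quin, fin, 9430, 6, 330, 9), (Quin, k1, 8190, 6, 330, 9), (Rae, fin, 7630, 6, 330, 9), (Rae, fin, 9430, 6, 330, 9), (Rae, k1, 8190, 6, 330, 9)}
π_{name, budget} gives {(Cal, 7630), (Cal, 8190), (Cal, 9430), (Gus, 7630), (Gus, 8190), (Gus, 9430), (Quin, 7630), (Quin, 8190), (Quin, 9430), (Rae, 7630), (Rae, 8190), (Rae, 9430)}.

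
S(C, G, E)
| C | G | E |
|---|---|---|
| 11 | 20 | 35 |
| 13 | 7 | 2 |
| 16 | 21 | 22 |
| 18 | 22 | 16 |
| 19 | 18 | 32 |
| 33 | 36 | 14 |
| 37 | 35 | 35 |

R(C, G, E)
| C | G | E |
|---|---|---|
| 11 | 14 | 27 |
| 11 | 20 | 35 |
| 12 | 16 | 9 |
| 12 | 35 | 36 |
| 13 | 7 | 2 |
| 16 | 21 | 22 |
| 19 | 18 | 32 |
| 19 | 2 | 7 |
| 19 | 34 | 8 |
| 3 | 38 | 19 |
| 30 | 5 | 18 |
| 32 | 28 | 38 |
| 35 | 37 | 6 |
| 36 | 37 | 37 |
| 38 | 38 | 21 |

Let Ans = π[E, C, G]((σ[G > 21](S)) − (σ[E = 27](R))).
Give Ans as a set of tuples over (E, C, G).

σ[G > 21]: keep tuples satisfying G > 21 → {(18, 22, 16), (33, 36, 14), (37, 35, 35)}
σ[E = 27]: keep tuples satisfying E = 27 → {(11, 14, 27)}
Difference: {(18, 22, 16), (33, 36, 14), (37, 35, 35)} with {(11, 14, 27)} → {(18, 22, 16), (33, 36, 14), (37, 35, 35)}
Projecting to E, C, G: {(14, 33, 36), (16, 18, 22), (35, 37, 35)}

{(14, 33, 36), (16, 18, 22), (35, 37, 35)}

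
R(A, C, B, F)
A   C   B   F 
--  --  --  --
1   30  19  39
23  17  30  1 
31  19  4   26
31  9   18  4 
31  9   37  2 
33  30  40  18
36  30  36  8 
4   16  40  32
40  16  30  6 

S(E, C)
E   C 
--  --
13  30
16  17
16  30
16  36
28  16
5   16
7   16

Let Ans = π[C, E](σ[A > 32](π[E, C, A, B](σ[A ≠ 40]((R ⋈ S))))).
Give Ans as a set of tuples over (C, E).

{(30, 13), (30, 16)}

R ⋈ S (natural join on C): {(1, 30, 19, 39, 13), (1, 30, 19, 39, 16), (23, 17, 30, 1, 16), (33, 30, 40, 18, 13), (33, 30, 40, 18, 16), (36, 30, 36, 8, 13), (36, 30, 36, 8, 16), (4, 16, 40, 32, 28), (4, 16, 40, 32, 5), (4, 16, 40, 32, 7), (40, 16, 30, 6, 28), (40, 16, 30, 6, 5), (40, 16, 30, 6, 7)}
Selection A ≠ 40: {(1, 30, 19, 39, 13), (1, 30, 19, 39, 16), (23, 17, 30, 1, 16), (33, 30, 40, 18, 13), (33, 30, 40, 18, 16), (36, 30, 36, 8, 13), (36, 30, 36, 8, 16), (4, 16, 40, 32, 28), (4, 16, 40, 32, 5), (4, 16, 40, 32, 7)}
Keep only column(s) E, C, A, B: {(13, 30, 1, 19), (13, 30, 33, 40), (13, 30, 36, 36), (16, 17, 23, 30), (16, 30, 1, 19), (16, 30, 33, 40), (16, 30, 36, 36), (28, 16, 4, 40), (5, 16, 4, 40), (7, 16, 4, 40)}
Selection A > 32: {(13, 30, 33, 40), (13, 30, 36, 36), (16, 30, 33, 40), (16, 30, 36, 36)}
Keep only column(s) C, E (2 duplicate(s) eliminated): {(30, 13), (30, 16)}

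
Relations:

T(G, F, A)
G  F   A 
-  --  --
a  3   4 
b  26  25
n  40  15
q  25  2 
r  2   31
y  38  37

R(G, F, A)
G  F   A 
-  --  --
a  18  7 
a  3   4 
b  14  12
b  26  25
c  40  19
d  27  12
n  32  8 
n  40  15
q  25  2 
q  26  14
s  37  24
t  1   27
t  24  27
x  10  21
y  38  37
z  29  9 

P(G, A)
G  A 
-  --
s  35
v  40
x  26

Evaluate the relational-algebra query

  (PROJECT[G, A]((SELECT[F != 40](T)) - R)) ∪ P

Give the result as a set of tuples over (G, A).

{(r, 31), (s, 35), (v, 40), (x, 26)}

σ[F != 40]: keep tuples satisfying F != 40 → {(a, 3, 4), (b, 26, 25), (q, 25, 2), (r, 2, 31), (y, 38, 37)}
Difference: {(a, 3, 4), (b, 26, 25), (q, 25, 2), (r, 2, 31), (y, 38, 37)} with {(a, 18, 7), (a, 3, 4), (b, 14, 12), (b, 26, 25), (c, 40, 19), (d, 27, 12), (n, 32, 8), (n, 40, 15), (q, 25, 2), (q, 26, 14), (s, 37, 24), (t, 1, 27), (t, 24, 27), (x, 10, 21), (y, 38, 37), (z, 29, 9)} → {(r, 2, 31)}
Projecting to G, A: {(r, 31)}
Union: {(r, 31)} with {(s, 35), (v, 40), (x, 26)} → {(r, 31), (s, 35), (v, 40), (x, 26)}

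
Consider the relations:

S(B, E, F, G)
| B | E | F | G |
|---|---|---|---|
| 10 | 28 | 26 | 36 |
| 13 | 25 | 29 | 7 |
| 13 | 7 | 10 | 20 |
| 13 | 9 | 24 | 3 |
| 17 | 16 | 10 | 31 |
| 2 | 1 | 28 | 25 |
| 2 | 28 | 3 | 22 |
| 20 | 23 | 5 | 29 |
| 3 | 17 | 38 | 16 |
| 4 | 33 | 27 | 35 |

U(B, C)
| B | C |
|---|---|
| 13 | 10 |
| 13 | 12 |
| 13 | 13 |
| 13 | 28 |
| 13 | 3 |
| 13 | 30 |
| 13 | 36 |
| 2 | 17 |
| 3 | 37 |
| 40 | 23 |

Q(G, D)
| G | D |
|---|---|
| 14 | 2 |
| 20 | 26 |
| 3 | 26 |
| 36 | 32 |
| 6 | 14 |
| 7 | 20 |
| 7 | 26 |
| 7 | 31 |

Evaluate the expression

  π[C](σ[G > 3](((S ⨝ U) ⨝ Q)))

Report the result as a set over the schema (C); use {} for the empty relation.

{10, 12, 13, 28, 3, 30, 36}

S ⋈ U (natural join on B): {(13, 25, 29, 7, 10), (13, 25, 29, 7, 12), (13, 25, 29, 7, 13), (13, 25, 29, 7, 28), (13, 25, 29, 7, 3), (13, 25, 29, 7, 30), (13, 25, 29, 7, 36), (13, 7, 10, 20, 10), (13, 7, 10, 20, 12), (13, 7, 10, 20, 13), (13, 7, 10, 20, 28), (13, 7, 10, 20, 3), (13, 7, 10, 20, 30), (13, 7, 10, 20, 36), (13, 9, 24, 3, 10), (13, 9, 24, 3, 12), (13, 9, 24, 3, 13), (13, 9, 24, 3, 28), (13, 9, 24, 3, 3), (13, 9, 24, 3, 30), (13, 9, 24, 3, 36), (2, 1, 28, 25, 17), (2, 28, 3, 22, 17), (3, 17, 38, 16, 37)}
(S ⨝ U) ⋈ Q (natural join on G): {(13, 25, 29, 7, 10, 20), (13, 25, 29, 7, 10, 26), (13, 25, 29, 7, 10, 31), (13, 25, 29, 7, 12, 20), (13, 25, 29, 7, 12, 26), (13, 25, 29, 7, 12, 31), (13, 25, 29, 7, 13, 20), (13, 25, 29, 7, 13, 26), (13, 25, 29, 7, 13, 31), (13, 25, 29, 7, 28, 20), (13, 25, 29, 7, 28, 26), (13, 25, 29, 7, 28, 31), (13, 25, 29, 7, 3, 20), (13, 25, 29, 7, 3, 26), (13, 25, 29, 7, 3, 31), (13, 25, 29, 7, 30, 20), (13, 25, 29, 7, 30, 26), (13, 25, 29, 7, 30, 31), (13, 25, 29, 7, 36, 20), (13, 25, 29, 7, 36, 26), (13, 25, 29, 7, 36, 31), (13, 7, 10, 20, 10, 26), (13, 7, 10, 20, 12, 26), (13, 7, 10, 20, 13, 26), (13, 7, 10, 20, 28, 26), (13, 7, 10, 20, 3, 26), (13, 7, 10, 20, 30, 26), (13, 7, 10, 20, 36, 26), (13, 9, 24, 3, 10, 26), (13, 9, 24, 3, 12, 26), (13, 9, 24, 3, 13, 26), (13, 9, 24, 3, 28, 26), (13, 9, 24, 3, 3, 26), (13, 9, 24, 3, 30, 26), (13, 9, 24, 3, 36, 26)}
σ[G > 3]: keep tuples satisfying G > 3 → {(13, 25, 29, 7, 10, 20), (13, 25, 29, 7, 10, 26), (13, 25, 29, 7, 10, 31), (13, 25, 29, 7, 12, 20), (13, 25, 29, 7, 12, 26), (13, 25, 29, 7, 12, 31), (13, 25, 29, 7, 13, 20), (13, 25, 29, 7, 13, 26), (13, 25, 29, 7, 13, 31), (13, 25, 29, 7, 28, 20), (13, 25, 29, 7, 28, 26), (13, 25, 29, 7, 28, 31), (13, 25, 29, 7, 3, 20), (13, 25, 29, 7, 3, 26), (13, 25, 29, 7, 3, 31), (13, 25, 29, 7, 30, 20), (13, 25, 29, 7, 30, 26), (13, 25, 29, 7, 30, 31), (13, 25, 29, 7, 36, 20), (13, 25, 29, 7, 36, 26), (13, 25, 29, 7, 36, 31), (13, 7, 10, 20, 10, 26), (13, 7, 10, 20, 12, 26), (13, 7, 10, 20, 13, 26), (13, 7, 10, 20, 28, 26), (13, 7, 10, 20, 3, 26), (13, 7, 10, 20, 30, 26), (13, 7, 10, 20, 36, 26)}
π[C]: project onto (C) (21 duplicate(s) eliminated) → {10, 12, 13, 28, 3, 30, 36}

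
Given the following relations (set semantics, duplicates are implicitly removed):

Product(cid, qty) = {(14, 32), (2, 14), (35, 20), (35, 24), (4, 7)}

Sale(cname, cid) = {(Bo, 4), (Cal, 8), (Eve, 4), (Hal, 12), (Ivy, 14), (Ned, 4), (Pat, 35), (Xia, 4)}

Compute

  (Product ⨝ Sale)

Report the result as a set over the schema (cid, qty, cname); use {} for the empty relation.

{(14, 32, Ivy), (35, 20, Pat), (35, 24, Pat), (4, 7, Bo), (4, 7, Eve), (4, 7, Ned), (4, 7, Xia)}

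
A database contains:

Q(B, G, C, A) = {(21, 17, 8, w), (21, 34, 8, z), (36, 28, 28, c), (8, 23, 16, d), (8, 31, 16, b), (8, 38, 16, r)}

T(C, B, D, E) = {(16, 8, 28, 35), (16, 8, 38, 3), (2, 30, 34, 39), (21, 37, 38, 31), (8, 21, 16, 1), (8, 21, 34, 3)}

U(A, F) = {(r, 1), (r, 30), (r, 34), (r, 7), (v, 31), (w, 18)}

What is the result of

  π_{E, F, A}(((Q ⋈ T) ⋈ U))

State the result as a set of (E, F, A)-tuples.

{(1, 18, w), (3, 1, r), (3, 18, w), (3, 30, r), (3, 34, r), (3, 7, r), (35, 1, r), (35, 30, r), (35, 34, r), (35, 7, r)}

Q ⋈ T (natural join on B, C): {(21, 17, 8, w, 16, 1), (21, 17, 8, w, 34, 3), (21, 34, 8, z, 16, 1), (21, 34, 8, z, 34, 3), (8, 23, 16, d, 28, 35), (8, 23, 16, d, 38, 3), (8, 31, 16, b, 28, 35), (8, 31, 16, b, 38, 3), (8, 38, 16, r, 28, 35), (8, 38, 16, r, 38, 3)}
(Q ⋈ T) ⋈ U (natural join on A): {(21, 17, 8, w, 16, 1, 18), (21, 17, 8, w, 34, 3, 18), (8, 38, 16, r, 28, 35, 1), (8, 38, 16, r, 28, 35, 30), (8, 38, 16, r, 28, 35, 34), (8, 38, 16, r, 28, 35, 7), (8, 38, 16, r, 38, 3, 1), (8, 38, 16, r, 38, 3, 30), (8, 38, 16, r, 38, 3, 34), (8, 38, 16, r, 38, 3, 7)}
π_{E, F, A} gives {(1, 18, w), (3, 1, r), (3, 18, w), (3, 30, r), (3, 34, r), (3, 7, r), (35, 1, r), (35, 30, r), (35, 34, r), (35, 7, r)}.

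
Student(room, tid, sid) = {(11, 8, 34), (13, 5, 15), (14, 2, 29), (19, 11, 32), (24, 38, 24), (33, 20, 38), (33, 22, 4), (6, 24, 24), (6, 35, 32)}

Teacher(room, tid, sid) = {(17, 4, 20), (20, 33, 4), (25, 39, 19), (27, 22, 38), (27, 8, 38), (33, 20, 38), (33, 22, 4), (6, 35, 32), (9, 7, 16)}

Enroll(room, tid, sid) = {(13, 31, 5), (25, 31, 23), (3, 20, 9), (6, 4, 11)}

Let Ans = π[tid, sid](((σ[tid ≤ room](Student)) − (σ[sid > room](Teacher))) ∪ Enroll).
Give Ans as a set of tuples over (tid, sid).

{(11, 32), (2, 29), (20, 9), (22, 4), (31, 23), (31, 5), (4, 11), (5, 15), (8, 34)}

σ[tid ≤ room]: keep tuples satisfying tid ≤ room → {(11, 8, 34), (13, 5, 15), (14, 2, 29), (19, 11, 32), (33, 20, 38), (33, 22, 4)}
σ[sid > room]: keep tuples satisfying sid > room → {(17, 4, 20), (27, 22, 38), (27, 8, 38), (33, 20, 38), (6, 35, 32), (9, 7, 16)}
Taking the difference: {(11, 8, 34), (13, 5, 15), (14, 2, 29), (19, 11, 32), (33, 22, 4)}
Taking the union: {(11, 8, 34), (13, 31, 5), (13, 5, 15), (14, 2, 29), (19, 11, 32), (25, 31, 23), (3, 20, 9), (33, 22, 4), (6, 4, 11)}
π_{tid, sid} gives {(11, 32), (2, 29), (20, 9), (22, 4), (31, 23), (31, 5), (4, 11), (5, 15), (8, 34)}.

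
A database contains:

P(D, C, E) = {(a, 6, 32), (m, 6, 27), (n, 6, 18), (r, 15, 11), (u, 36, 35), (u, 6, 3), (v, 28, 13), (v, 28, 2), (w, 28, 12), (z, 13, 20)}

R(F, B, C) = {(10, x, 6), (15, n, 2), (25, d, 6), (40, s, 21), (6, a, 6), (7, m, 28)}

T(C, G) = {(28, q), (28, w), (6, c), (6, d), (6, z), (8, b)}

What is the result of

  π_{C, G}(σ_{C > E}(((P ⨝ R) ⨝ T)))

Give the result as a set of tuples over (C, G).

Natural join on C: {(a, 6, 32, 10, x), (a, 6, 32, 25, d), (a, 6, 32, 6, a), (m, 6, 27, 10, x), (m, 6, 27, 25, d), (m, 6, 27, 6, a), (n, 6, 18, 10, x), (n, 6, 18, 25, d), (n, 6, 18, 6, a), (u, 6, 3, 10, x), (u, 6, 3, 25, d), (u, 6, 3, 6, a), (v, 28, 13, 7, m), (v, 28, 2, 7, m), (w, 28, 12, 7, m)}
Natural join on C: {(a, 6, 32, 10, x, c), (a, 6, 32, 10, x, d), (a, 6, 32, 10, x, z), (a, 6, 32, 25, d, c), (a, 6, 32, 25, d, d), (a, 6, 32, 25, d, z), (a, 6, 32, 6, a, c), (a, 6, 32, 6, a, d), (a, 6, 32, 6, a, z), (m, 6, 27, 10, x, c), (m, 6, 27, 10, x, d), (m, 6, 27, 10, x, z), (m, 6, 27, 25, d, c), (m, 6, 27, 25, d, d), (m, 6, 27, 25, d, z), (m, 6, 27, 6, a, c), (m, 6, 27, 6, a, d), (m, 6, 27, 6, a, z), (n, 6, 18, 10, x, c), (n, 6, 18, 10, x, d), (n, 6, 18, 10, x, z), (n, 6, 18, 25, d, c), (n, 6, 18, 25, d, d), (n, 6, 18, 25, d, z), (n, 6, 18, 6, a, c), (n, 6, 18, 6, a, d), (n, 6, 18, 6, a, z), (u, 6, 3, 10, x, c), (u, 6, 3, 10, x, d), (u, 6, 3, 10, x, z), (u, 6, 3, 25, d, c), (u, 6, 3, 25, d, d), (u, 6, 3, 25, d, z), (u, 6, 3, 6, a, c), (u, 6, 3, 6, a, d), (u, 6, 3, 6, a, z), (v, 28, 13, 7, m, q), (v, 28, 13, 7, m, w), (v, 28, 2, 7, m, q), (v, 28, 2, 7, m, w), (w, 28, 12, 7, m, q), (w, 28, 12, 7, m, w)}
σ[C > E]: keep tuples satisfying C > E → {(u, 6, 3, 10, x, c), (u, 6, 3, 10, x, d), (u, 6, 3, 10, x, z), (u, 6, 3, 25, d, c), (u, 6, 3, 25, d, d), (u, 6, 3, 25, d, z), (u, 6, 3, 6, a, c), (u, 6, 3, 6, a, d), (u, 6, 3, 6, a, z), (v, 28, 13, 7, m, q), (v, 28, 13, 7, m, w), (v, 28, 2, 7, m, q), (v, 28, 2, 7, m, w), (w, 28, 12, 7, m, q), (w, 28, 12, 7, m, w)}
π[C, G]: project onto (C, G) (10 duplicate(s) eliminated) → {(28, q), (28, w), (6, c), (6, d), (6, z)}

{(28, q), (28, w), (6, c), (6, d), (6, z)}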